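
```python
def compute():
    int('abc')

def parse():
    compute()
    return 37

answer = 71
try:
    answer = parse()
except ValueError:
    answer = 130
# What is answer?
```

Step-by-step execution trace:
1. answer starts at 71.
2. try: `parse()` calls `compute()`.
3. `compute()` evaluates `int('abc')`, which raises ValueError; it propagates through parse (uncaught).
4. `return 37` in parse is not reached; the assignment to answer does not complete.
5. `except ValueError` matches → answer = 130.
Result: 130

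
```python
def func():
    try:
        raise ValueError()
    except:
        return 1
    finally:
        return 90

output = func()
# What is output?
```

Step-by-step execution trace:
1. `func()` enters try: `raise ValueError()` raises ValueError.
2. bare `except` matches → `return 1` sets pending return value 1.
3. Before returning, `finally: return 90` runs and overrides the pending return.
4. func() returns 90 → output = 90.
Result: 90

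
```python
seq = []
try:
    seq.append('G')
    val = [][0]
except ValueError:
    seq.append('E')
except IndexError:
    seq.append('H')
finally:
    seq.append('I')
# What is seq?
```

Step-by-step execution trace:
1. try: `seq.append('G')` → seq = ['G'].
2. `val = [][0]` raises IndexError.
3. `except ValueError` does not match IndexError; skipped.
4. `except IndexError` matches → `seq.append('H')` → seq = ['G', 'H'].
5. finally always runs: `seq.append('I')` → seq = ['G', 'H', 'I'].
Result: ['G', 'H', 'I']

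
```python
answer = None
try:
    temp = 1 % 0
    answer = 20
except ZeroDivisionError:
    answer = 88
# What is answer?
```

Step-by-step execution trace:
1. `temp = 1 % 0` raises ZeroDivisionError.
2. `answer = 20` is not reached.
3. `except ZeroDivisionError` matches → answer = 88.
Result: 88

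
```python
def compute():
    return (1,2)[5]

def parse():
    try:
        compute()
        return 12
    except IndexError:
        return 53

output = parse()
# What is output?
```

Step-by-step execution trace:
1. `parse()` calls `compute()`.
2. `compute()` evaluates `(1,2)[5]`, which raises IndexError; it propagates to the caller.
3. `return 12` is not reached.
4. `except IndexError` in parse matches → returns 53.
5. output = 53.
Result: 53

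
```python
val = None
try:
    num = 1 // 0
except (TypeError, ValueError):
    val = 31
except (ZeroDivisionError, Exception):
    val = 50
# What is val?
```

Step-by-step execution trace:
1. `num = 1 // 0` raises ZeroDivisionError.
2. `except (TypeError, ValueError)` does not match ZeroDivisionError; skipped.
3. `except (ZeroDivisionError, Exception)` matches (ZeroDivisionError is in the tuple) → val = 50.
Result: 50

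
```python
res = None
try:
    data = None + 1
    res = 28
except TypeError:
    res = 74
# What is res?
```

Step-by-step execution trace:
1. `data = None + 1` raises TypeError.
2. `res = 28` is not reached.
3. `except TypeError` matches → res = 74.
Result: 74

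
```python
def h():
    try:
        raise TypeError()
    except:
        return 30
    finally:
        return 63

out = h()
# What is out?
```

Step-by-step execution trace:
1. `h()` enters try: `raise TypeError()` raises TypeError.
2. bare `except` matches → `return 30` sets pending return value 30.
3. Before returning, `finally: return 63` runs and overrides the pending return.
4. h() returns 63 → out = 63.
Result: 63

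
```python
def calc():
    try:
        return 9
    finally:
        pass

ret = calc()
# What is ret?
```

Step-by-step execution trace:
1. `calc()` enters try: `return 9` sets pending return value 9.
2. Before returning, `finally: pass` runs (no effect).
3. calc() returns 9 → ret = 9.
Result: 9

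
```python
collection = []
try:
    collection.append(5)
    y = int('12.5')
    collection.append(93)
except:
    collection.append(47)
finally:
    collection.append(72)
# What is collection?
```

Step-by-step execution trace:
1. try: `collection.append(5)` → collection = [5].
2. `y = int('12.5')` raises ValueError; `collection.append(93)` is not reached.
3. bare `except` matches → `collection.append(47)` → collection = [5, 47].
4. finally always runs: `collection.append(72)` → collection = [5, 47, 72].
Result: [5, 47, 72]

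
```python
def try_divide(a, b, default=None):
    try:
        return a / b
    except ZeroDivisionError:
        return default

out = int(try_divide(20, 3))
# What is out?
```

Step-by-step execution trace:
1. `try_divide(20, 3)` enters try: `return 20 / 3` → returns 6.666666666666667. No exception raised.
2. `except ZeroDivisionError` is skipped.
3. `int(6.666666666666667)` → 6 → out = 6.
Result: 6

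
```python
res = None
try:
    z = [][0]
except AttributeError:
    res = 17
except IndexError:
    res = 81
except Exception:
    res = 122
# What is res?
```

Step-by-step execution trace:
1. `z = [][0]` raises IndexError.
2. `except AttributeError` does not match IndexError; skipped.
3. `except IndexError` matches → res = 81.
4. Remaining except clauses are skipped.
Result: 81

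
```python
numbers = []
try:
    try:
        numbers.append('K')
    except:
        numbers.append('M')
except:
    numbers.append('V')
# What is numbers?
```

Step-by-step execution trace:
1. Inner try: `numbers.append('K')` → numbers = ['K']. No exception raised.
2. Inner `except` is skipped.
3. Inner try completes normally; outer `except` is skipped.
Result: ['K']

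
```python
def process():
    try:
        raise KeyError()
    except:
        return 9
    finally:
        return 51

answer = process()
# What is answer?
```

Step-by-step execution trace:
1. `process()` enters try: `raise KeyError()` raises KeyError.
2. bare `except` matches → `return 9` sets pending return value 9.
3. Before returning, `finally: return 51` runs and overrides the pending return.
4. process() returns 51 → answer = 51.
Result: 51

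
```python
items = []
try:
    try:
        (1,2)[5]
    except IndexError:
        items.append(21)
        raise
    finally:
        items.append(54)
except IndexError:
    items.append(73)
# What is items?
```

Step-by-step execution trace:
1. Inner try: `(1,2)[5]` raises IndexError.
2. Inner `except IndexError` matches → `items.append(21)` → items = [21].
3. bare `raise` re-raises IndexError.
4. Inner `finally` runs during unwinding: `items.append(54)` → items = [21, 54].
5. Outer `except IndexError` matches → `items.append(73)` → items = [21, 54, 73].
Result: [21, 54, 73]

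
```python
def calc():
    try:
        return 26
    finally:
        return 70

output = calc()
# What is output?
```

Step-by-step execution trace:
1. `calc()` enters try: `return 26` sets pending return value 26.
2. Before returning, `finally: return 70` runs and overrides the pending return.
3. calc() returns 70 → output = 70.
Result: 70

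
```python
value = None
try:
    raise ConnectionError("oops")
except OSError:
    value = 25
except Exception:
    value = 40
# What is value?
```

Step-by-step execution trace:
1. `raise ConnectionError(...)` raises ConnectionError.
2. `except OSError` matches (ConnectionError is a subclass of OSError) → value = 25.
3. `except Exception` is not reached.
Result: 25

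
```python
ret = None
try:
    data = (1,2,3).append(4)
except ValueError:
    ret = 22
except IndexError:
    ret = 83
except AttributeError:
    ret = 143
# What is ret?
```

Step-by-step execution trace:
1. `data = (1,2,3).append(4)` raises AttributeError.
2. `except ValueError` does not match AttributeError; skipped.
3. `except IndexError` does not match AttributeError; skipped.
4. `except AttributeError` matches → ret = 143.
Result: 143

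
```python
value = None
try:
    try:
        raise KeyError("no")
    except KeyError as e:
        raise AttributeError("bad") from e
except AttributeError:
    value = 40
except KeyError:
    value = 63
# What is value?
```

Step-by-step execution trace:
1. Inner try raises KeyError; inner `except KeyError as e` catches it.
2. `raise AttributeError(...) from e` raises AttributeError (KeyError is attached as __cause__, but only AttributeError is active).
3. Outer `except AttributeError` matches → value = 40.
4. `except KeyError` is not reached.
Result: 40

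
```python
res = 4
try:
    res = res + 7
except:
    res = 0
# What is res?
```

Step-by-step execution trace:
1. res starts at 4.
2. try: `res = res + 7` → res = 11. No exception raised.
3. `except` is skipped.
Result: 11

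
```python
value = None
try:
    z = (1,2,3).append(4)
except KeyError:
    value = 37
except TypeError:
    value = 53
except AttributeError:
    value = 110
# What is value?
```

Step-by-step execution trace:
1. `z = (1,2,3).append(4)` raises AttributeError.
2. `except KeyError` does not match AttributeError; skipped.
3. `except TypeError` does not match AttributeError; skipped.
4. `except AttributeError` matches → value = 110.
Result: 110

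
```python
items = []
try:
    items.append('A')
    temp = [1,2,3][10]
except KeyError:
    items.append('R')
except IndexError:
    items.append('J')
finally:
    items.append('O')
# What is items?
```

Step-by-step execution trace:
1. try: `items.append('A')` → items = ['A'].
2. `temp = [1,2,3][10]` raises IndexError.
3. `except KeyError` does not match IndexError; skipped.
4. `except IndexError` matches → `items.append('J')` → items = ['A', 'J'].
5. finally always runs: `items.append('O')` → items = ['A', 'J', 'O'].
Result: ['A', 'J', 'O']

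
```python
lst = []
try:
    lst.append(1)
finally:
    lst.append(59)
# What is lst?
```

Step-by-step execution trace:
1. try: `lst.append(1)` → lst = [1].
2. The try body completes without raising.
3. finally always runs: `lst.append(59)` → lst = [1, 59].
Result: [1, 59]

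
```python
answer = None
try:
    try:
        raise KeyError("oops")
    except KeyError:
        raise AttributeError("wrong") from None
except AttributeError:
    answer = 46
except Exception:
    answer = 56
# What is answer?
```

Step-by-step execution trace:
1. Inner try raises KeyError; inner `except KeyError` catches it.
2. `raise AttributeError(...) from None` raises AttributeError (from None suppresses __context__, but the active exception is still AttributeError).
3. Outer `except AttributeError` matches → answer = 46.
4. `except Exception` is not reached.
Result: 46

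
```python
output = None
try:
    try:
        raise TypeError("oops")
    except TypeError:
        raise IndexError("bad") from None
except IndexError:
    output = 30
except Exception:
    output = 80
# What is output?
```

Step-by-step execution trace:
1. Inner try raises TypeError; inner `except TypeError` catches it.
2. `raise IndexError(...) from None` raises IndexError (from None suppresses __context__, but the active exception is still IndexError).
3. Outer `except IndexError` matches → output = 30.
4. `except Exception` is not reached.
Result: 30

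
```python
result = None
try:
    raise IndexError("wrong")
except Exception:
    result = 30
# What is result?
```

Step-by-step execution trace:
1. `raise IndexError(...)` raises IndexError.
2. `except Exception` matches (IndexError is a subclass of Exception) → result = 30.
Result: 30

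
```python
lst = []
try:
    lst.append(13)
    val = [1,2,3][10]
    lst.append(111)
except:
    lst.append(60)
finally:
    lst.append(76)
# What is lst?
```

Step-by-step execution trace:
1. try: `lst.append(13)` → lst = [13].
2. `val = [1,2,3][10]` raises IndexError; `lst.append(111)` is not reached.
3. bare `except` matches → `lst.append(60)` → lst = [13, 60].
4. finally always runs: `lst.append(76)` → lst = [13, 60, 76].
Result: [13, 60, 76]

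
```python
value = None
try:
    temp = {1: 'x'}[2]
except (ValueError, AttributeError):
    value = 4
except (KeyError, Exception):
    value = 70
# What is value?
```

Step-by-step execution trace:
1. `temp = {1: 'x'}[2]` raises KeyError.
2. `except (ValueError, AttributeError)` does not match KeyError; skipped.
3. `except (KeyError, Exception)` matches (KeyError is in the tuple) → value = 70.
Result: 70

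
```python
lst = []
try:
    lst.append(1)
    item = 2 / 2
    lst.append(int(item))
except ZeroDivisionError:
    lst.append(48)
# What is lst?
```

Step-by-step execution trace:
1. try: `lst.append(1)` → lst = [1].
2. `item = 2 / 2` → item = 1.0. No exception raised.
3. `lst.append(int(item))` → lst = [1, 1].
4. `except ZeroDivisionError` is skipped (no exception was raised).
Result: [1, 1]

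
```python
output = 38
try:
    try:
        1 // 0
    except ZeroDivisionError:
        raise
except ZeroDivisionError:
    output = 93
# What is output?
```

Step-by-step execution trace:
1. Inner try: `1 // 0` raises ZeroDivisionError.
2. Inner `except ZeroDivisionError` matches; bare `raise` re-raises the same ZeroDivisionError.
3. Outer `except ZeroDivisionError` matches → output = 93.
Result: 93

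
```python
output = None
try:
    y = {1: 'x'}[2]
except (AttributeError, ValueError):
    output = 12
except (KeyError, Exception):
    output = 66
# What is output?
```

Step-by-step execution trace:
1. `y = {1: 'x'}[2]` raises KeyError.
2. `except (AttributeError, ValueError)` does not match KeyError; skipped.
3. `except (KeyError, Exception)` matches (KeyError is in the tuple) → output = 66.
Result: 66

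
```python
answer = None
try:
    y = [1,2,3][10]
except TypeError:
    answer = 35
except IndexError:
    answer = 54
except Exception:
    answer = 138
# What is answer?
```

Step-by-step execution trace:
1. `y = [1,2,3][10]` raises IndexError.
2. `except TypeError` does not match IndexError; skipped.
3. `except IndexError` matches → answer = 54.
4. Remaining except clauses are skipped.
Result: 54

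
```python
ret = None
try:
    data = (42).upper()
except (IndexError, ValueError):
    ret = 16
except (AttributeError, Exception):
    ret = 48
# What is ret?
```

Step-by-step execution trace:
1. `data = (42).upper()` raises AttributeError.
2. `except (IndexError, ValueError)` does not match AttributeError; skipped.
3. `except (AttributeError, Exception)` matches (AttributeError is in the tuple) → ret = 48.
Result: 48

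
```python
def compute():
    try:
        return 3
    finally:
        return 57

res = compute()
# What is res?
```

Step-by-step execution trace:
1. `compute()` enters try: `return 3` sets pending return value 3.
2. Before returning, `finally: return 57` runs and overrides the pending return.
3. compute() returns 57 → res = 57.
Result: 57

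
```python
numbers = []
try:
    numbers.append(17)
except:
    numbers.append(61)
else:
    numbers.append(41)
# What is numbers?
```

Step-by-step execution trace:
1. try: `numbers.append(17)` → numbers = [17]. No exception raised.
2. `except` is skipped.
3. `else` runs (try completed without exception): `numbers.append(41)` → numbers = [17, 41].
Result: [17, 41]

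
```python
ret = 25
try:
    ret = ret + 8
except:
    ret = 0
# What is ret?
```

Step-by-step execution trace:
1. ret starts at 25.
2. try: `ret = ret + 8` → ret = 33. No exception raised.
3. `except` is skipped.
Result: 33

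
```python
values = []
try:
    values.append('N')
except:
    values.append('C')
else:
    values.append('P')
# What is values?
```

Step-by-step execution trace:
1. try: `values.append('N')` → values = ['N']. No exception raised.
2. `except` is skipped.
3. `else` runs (try completed without exception): `values.append('P')` → values = ['N', 'P'].
Result: ['N', 'P']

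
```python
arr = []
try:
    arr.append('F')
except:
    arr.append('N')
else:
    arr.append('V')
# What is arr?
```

Step-by-step execution trace:
1. try: `arr.append('F')` → arr = ['F']. No exception raised.
2. `except` is skipped.
3. `else` runs (try completed without exception): `arr.append('V')` → arr = ['F', 'V'].
Result: ['F', 'V']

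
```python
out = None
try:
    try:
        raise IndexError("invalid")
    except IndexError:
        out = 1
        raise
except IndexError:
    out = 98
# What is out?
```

Step-by-step execution trace:
1. Inner try: `raise IndexError("invalid")` raises IndexError.
2. Inner `except IndexError` matches → out = 1.
3. bare `raise` re-raises the same IndexError.
4. Outer `except IndexError` matches → out = 98.
Result: 98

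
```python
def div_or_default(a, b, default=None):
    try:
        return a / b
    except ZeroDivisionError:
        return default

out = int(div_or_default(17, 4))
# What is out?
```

Step-by-step execution trace:
1. `div_or_default(17, 4)` enters try: `return 17 / 4` → returns 4.25. No exception raised.
2. `except ZeroDivisionError` is skipped.
3. `int(4.25)` → 4 → out = 4.
Result: 4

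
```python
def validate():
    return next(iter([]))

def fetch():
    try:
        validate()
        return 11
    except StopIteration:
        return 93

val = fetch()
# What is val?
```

Step-by-step execution trace:
1. `fetch()` calls `validate()`.
2. `validate()` evaluates `next(iter([]))`, which raises StopIteration; it propagates to the caller.
3. `return 11` is not reached.
4. `except StopIteration` in fetch matches → returns 93.
5. val = 93.
Result: 93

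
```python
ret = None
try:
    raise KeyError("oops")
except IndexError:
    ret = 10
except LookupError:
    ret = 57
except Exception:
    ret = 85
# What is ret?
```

Step-by-step execution trace:
1. `raise KeyError(...)` raises KeyError.
2. `except IndexError` does not match (KeyError is not a subclass of IndexError); skipped.
3. `except LookupError` matches (KeyError is a subclass of LookupError) → ret = 57.
4. `except Exception` is not reached.
Result: 57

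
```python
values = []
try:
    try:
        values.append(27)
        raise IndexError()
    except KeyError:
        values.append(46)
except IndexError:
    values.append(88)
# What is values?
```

Step-by-step execution trace:
1. Inner try: `values.append(27)` → values = [27].
2. `raise IndexError()` raises IndexError.
3. Inner `except KeyError` does not match IndexError; exception propagates to outer try.
4. Outer `except IndexError` matches → `values.append(88)` → values = [27, 88].
Result: [27, 88]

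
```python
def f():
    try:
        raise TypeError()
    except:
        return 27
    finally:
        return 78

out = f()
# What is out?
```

Step-by-step execution trace:
1. `f()` enters try: `raise TypeError()` raises TypeError.
2. bare `except` matches → `return 27` sets pending return value 27.
3. Before returning, `finally: return 78` runs and overrides the pending return.
4. f() returns 78 → out = 78.
Result: 78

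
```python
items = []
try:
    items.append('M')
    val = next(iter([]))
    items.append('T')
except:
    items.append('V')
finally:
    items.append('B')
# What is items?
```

Step-by-step execution trace:
1. try: `items.append('M')` → items = ['M'].
2. `val = next(iter([]))` raises StopIteration; `items.append('T')` is not reached.
3. bare `except` matches → `items.append('V')` → items = ['M', 'V'].
4. finally always runs: `items.append('B')` → items = ['M', 'V', 'B'].
Result: ['M', 'V', 'B']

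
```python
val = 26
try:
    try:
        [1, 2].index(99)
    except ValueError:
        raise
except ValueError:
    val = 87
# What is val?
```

Step-by-step execution trace:
1. Inner try: `[1, 2].index(99)` raises ValueError.
2. Inner `except ValueError` matches; bare `raise` re-raises the same ValueError.
3. Outer `except ValueError` matches → val = 87.
Result: 87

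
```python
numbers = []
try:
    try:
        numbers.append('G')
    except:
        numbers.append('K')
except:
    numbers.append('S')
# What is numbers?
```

Step-by-step execution trace:
1. Inner try: `numbers.append('G')` → numbers = ['G']. No exception raised.
2. Inner `except` is skipped.
3. Inner try completes normally; outer `except` is skipped.
Result: ['G']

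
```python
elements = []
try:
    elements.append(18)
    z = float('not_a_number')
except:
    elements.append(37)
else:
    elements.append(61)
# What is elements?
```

Step-by-step execution trace:
1. try: `elements.append(18)` → elements = [18].
2. `z = float('not_a_number')` raises ValueError.
3. bare `except` matches → `elements.append(37)` → elements = [18, 37].
4. `else` is skipped (an exception was raised).
Result: [18, 37]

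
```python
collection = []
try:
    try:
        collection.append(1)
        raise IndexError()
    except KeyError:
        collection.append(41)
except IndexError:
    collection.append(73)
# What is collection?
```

Step-by-step execution trace:
1. Inner try: `collection.append(1)` → collection = [1].
2. `raise IndexError()` raises IndexError.
3. Inner `except KeyError` does not match IndexError; exception propagates to outer try.
4. Outer `except IndexError` matches → `collection.append(73)` → collection = [1, 73].
Result: [1, 73]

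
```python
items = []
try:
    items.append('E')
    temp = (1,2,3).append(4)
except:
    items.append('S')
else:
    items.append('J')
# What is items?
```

Step-by-step execution trace:
1. try: `items.append('E')` → items = ['E'].
2. `temp = (1,2,3).append(4)` raises AttributeError.
3. bare `except` matches → `items.append('S')` → items = ['E', 'S'].
4. `else` is skipped (an exception was raised).
Result: ['E', 'S']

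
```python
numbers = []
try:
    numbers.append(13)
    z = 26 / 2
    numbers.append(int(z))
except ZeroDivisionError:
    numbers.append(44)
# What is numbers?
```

Step-by-step execution trace:
1. try: `numbers.append(13)` → numbers = [13].
2. `z = 26 / 2` → z = 13.0. No exception raised.
3. `numbers.append(int(z))` → numbers = [13, 13].
4. `except ZeroDivisionError` is skipped (no exception was raised).
Result: [13, 13]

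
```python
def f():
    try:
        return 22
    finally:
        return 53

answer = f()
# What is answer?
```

Step-by-step execution trace:
1. `f()` enters try: `return 22` sets pending return value 22.
2. Before returning, `finally: return 53` runs and overrides the pending return.
3. f() returns 53 → answer = 53.
Result: 53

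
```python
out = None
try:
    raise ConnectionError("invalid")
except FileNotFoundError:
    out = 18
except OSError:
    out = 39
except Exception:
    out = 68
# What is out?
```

Step-by-step execution trace:
1. `raise ConnectionError(...)` raises ConnectionError.
2. `except FileNotFoundError` does not match (ConnectionError is not a subclass of FileNotFoundError); skipped.
3. `except OSError` matches (ConnectionError is a subclass of OSError) → out = 39.
4. `except Exception` is not reached.
Result: 39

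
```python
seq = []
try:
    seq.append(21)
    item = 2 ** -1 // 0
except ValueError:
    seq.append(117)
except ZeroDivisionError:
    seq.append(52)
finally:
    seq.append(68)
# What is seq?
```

Step-by-step execution trace:
1. try: `seq.append(21)` → seq = [21].
2. `item = 2 ** -1 // 0` raises ZeroDivisionError.
3. `except ValueError` does not match ZeroDivisionError; skipped.
4. `except ZeroDivisionError` matches → `seq.append(52)` → seq = [21, 52].
5. finally always runs: `seq.append(68)` → seq = [21, 52, 68].
Result: [21, 52, 68]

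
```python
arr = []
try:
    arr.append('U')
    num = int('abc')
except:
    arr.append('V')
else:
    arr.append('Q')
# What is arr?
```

Step-by-step execution trace:
1. try: `arr.append('U')` → arr = ['U'].
2. `num = int('abc')` raises ValueError.
3. bare `except` matches → `arr.append('V')` → arr = ['U', 'V'].
4. `else` is skipped (an exception was raised).
Result: ['U', 'V']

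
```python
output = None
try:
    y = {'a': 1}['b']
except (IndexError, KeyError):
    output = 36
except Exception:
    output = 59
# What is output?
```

Step-by-step execution trace:
1. `y = {'a': 1}['b']` raises KeyError.
2. `except (IndexError, KeyError)` matches (KeyError is in the tuple) → output = 36.
3. `except Exception` is not reached.
Result: 36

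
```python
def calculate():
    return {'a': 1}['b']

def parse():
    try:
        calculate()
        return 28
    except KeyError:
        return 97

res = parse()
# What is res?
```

Step-by-step execution trace:
1. `parse()` calls `calculate()`.
2. `calculate()` evaluates `{'a': 1}['b']`, which raises KeyError; it propagates to the caller.
3. `return 28` is not reached.
4. `except KeyError` in parse matches → returns 97.
5. res = 97.
Result: 97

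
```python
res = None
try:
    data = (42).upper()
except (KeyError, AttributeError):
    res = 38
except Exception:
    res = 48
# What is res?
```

Step-by-step execution trace:
1. `data = (42).upper()` raises AttributeError.
2. `except (KeyError, AttributeError)` matches (AttributeError is in the tuple) → res = 38.
3. `except Exception` is not reached.
Result: 38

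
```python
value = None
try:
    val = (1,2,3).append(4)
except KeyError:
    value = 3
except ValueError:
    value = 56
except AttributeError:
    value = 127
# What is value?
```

Step-by-step execution trace:
1. `val = (1,2,3).append(4)` raises AttributeError.
2. `except KeyError` does not match AttributeError; skipped.
3. `except ValueError` does not match AttributeError; skipped.
4. `except AttributeError` matches → value = 127.
Result: 127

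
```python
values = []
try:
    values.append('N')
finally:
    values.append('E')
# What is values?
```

Step-by-step execution trace:
1. try: `values.append('N')` → values = ['N'].
2. The try body completes without raising.
3. finally always runs: `values.append('E')` → values = ['N', 'E'].
Result: ['N', 'E']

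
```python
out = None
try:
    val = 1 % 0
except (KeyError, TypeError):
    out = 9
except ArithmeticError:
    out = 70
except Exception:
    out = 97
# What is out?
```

Step-by-step execution trace:
1. `val = 1 % 0` raises ZeroDivisionError.
2. `except (KeyError, TypeError)` does not match ZeroDivisionError; skipped.
3. `except ArithmeticError` matches (ZeroDivisionError is a subclass of ArithmeticError) → out = 70.
4. `except Exception` is not reached.
Result: 70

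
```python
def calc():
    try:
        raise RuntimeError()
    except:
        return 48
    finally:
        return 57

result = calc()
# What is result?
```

Step-by-step execution trace:
1. `calc()` enters try: `raise RuntimeError()` raises RuntimeError.
2. bare `except` matches → `return 48` sets pending return value 48.
3. Before returning, `finally: return 57` runs and overrides the pending return.
4. calc() returns 57 → result = 57.
Result: 57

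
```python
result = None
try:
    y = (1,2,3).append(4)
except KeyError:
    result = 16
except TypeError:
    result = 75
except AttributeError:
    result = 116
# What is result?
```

Step-by-step execution trace:
1. `y = (1,2,3).append(4)` raises AttributeError.
2. `except KeyError` does not match AttributeError; skipped.
3. `except TypeError` does not match AttributeError; skipped.
4. `except AttributeError` matches → result = 116.
Result: 116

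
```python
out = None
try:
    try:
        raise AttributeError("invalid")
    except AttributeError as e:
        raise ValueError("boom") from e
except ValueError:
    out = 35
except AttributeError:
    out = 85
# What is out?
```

Step-by-step execution trace:
1. Inner try raises AttributeError; inner `except AttributeError as e` catches it.
2. `raise ValueError(...) from e` raises ValueError (AttributeError is attached as __cause__, but only ValueError is active).
3. Outer `except ValueError` matches → out = 35.
4. `except AttributeError` is not reached.
Result: 35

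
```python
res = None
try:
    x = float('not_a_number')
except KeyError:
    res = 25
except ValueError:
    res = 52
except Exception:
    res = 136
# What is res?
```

Step-by-step execution trace:
1. `x = float('not_a_number')` raises ValueError.
2. `except KeyError` does not match ValueError; skipped.
3. `except ValueError` matches → res = 52.
4. Remaining except clauses are skipped.
Result: 52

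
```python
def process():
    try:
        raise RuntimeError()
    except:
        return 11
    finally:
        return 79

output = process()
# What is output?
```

Step-by-step execution trace:
1. `process()` enters try: `raise RuntimeError()` raises RuntimeError.
2. bare `except` matches → `return 11` sets pending return value 11.
3. Before returning, `finally: return 79` runs and overrides the pending return.
4. process() returns 79 → output = 79.
Result: 79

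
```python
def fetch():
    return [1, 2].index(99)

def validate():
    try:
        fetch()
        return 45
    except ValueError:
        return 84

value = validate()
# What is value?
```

Step-by-step execution trace:
1. `validate()` calls `fetch()`.
2. `fetch()` evaluates `[1, 2].index(99)`, which raises ValueError; it propagates to the caller.
3. `return 45` is not reached.
4. `except ValueError` in validate matches → returns 84.
5. value = 84.
Result: 84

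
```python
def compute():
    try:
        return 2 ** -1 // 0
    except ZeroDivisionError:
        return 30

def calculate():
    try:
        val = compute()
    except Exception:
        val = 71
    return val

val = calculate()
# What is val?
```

Step-by-step execution trace:
1. `calculate()` calls `compute()`.
2. In compute: `2 ** -1 // 0` raises ZeroDivisionError; `except ZeroDivisionError` catches it → returns 30.
3. In calculate: `val = compute()` → val = 30. No exception reaches calculate.
4. `except Exception` is skipped; calculate returns 30.
5. val = 30.
Result: 30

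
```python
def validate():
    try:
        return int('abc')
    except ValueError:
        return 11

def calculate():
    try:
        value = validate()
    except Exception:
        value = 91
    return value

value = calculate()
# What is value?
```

Step-by-step execution trace:
1. `calculate()` calls `validate()`.
2. In validate: `int('abc')` raises ValueError; `except ValueError` catches it → returns 11.
3. In calculate: `value = validate()` → value = 11. No exception reaches calculate.
4. `except Exception` is skipped; calculate returns 11.
5. value = 11.
Result: 11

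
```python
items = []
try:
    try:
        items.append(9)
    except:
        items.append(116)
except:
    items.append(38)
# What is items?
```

Step-by-step execution trace:
1. Inner try: `items.append(9)` → items = [9]. No exception raised.
2. Inner `except` is skipped.
3. Inner try completes normally; outer `except` is skipped.
Result: [9]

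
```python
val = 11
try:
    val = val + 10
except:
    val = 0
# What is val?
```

Step-by-step execution trace:
1. val starts at 11.
2. try: `val = val + 10` → val = 21. No exception raised.
3. `except` is skipped.
Result: 21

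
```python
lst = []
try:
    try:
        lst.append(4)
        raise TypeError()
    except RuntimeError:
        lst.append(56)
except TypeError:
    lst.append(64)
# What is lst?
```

Step-by-step execution trace:
1. Inner try: `lst.append(4)` → lst = [4].
2. `raise TypeError()` raises TypeError.
3. Inner `except RuntimeError` does not match TypeError; exception propagates to outer try.
4. Outer `except TypeError` matches → `lst.append(64)` → lst = [4, 64].
Result: [4, 64]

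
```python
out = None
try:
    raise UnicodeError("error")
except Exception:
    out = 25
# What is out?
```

Step-by-step execution trace:
1. `raise UnicodeError(...)` raises UnicodeError.
2. `except Exception` matches (UnicodeError is a subclass of Exception) → out = 25.
Result: 25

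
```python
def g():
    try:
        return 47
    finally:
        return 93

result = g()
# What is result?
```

Step-by-step execution trace:
1. `g()` enters try: `return 47` sets pending return value 47.
2. Before returning, `finally: return 93` runs and overrides the pending return.
3. g() returns 93 → result = 93.
Result: 93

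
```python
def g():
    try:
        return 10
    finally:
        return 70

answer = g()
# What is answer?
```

Step-by-step execution trace:
1. `g()` enters try: `return 10` sets pending return value 10.
2. Before returning, `finally: return 70` runs and overrides the pending return.
3. g() returns 70 → answer = 70.
Result: 70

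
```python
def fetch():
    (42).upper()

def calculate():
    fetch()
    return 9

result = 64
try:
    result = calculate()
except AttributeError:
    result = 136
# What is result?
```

Step-by-step execution trace:
1. result starts at 64.
2. try: `calculate()` calls `fetch()`.
3. `fetch()` evaluates `(42).upper()`, which raises AttributeError; it propagates through calculate (uncaught).
4. `return 9` in calculate is not reached; the assignment to result does not complete.
5. `except AttributeError` matches → result = 136.
Result: 136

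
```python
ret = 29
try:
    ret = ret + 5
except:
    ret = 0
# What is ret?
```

Step-by-step execution trace:
1. ret starts at 29.
2. try: `ret = ret + 5` → ret = 34. No exception raised.
3. `except` is skipped.
Result: 34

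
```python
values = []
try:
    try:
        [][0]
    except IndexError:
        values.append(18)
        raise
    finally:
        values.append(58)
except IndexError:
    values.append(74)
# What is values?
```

Step-by-step execution trace:
1. Inner try: `[][0]` raises IndexError.
2. Inner `except IndexError` matches → `values.append(18)` → values = [18].
3. bare `raise` re-raises IndexError.
4. Inner `finally` runs during unwinding: `values.append(58)` → values = [18, 58].
5. Outer `except IndexError` matches → `values.append(74)` → values = [18, 58, 74].
Result: [18, 58, 74]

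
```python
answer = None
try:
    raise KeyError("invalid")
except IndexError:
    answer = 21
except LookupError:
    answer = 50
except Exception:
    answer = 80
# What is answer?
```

Step-by-step execution trace:
1. `raise KeyError(...)` raises KeyError.
2. `except IndexError` does not match (KeyError is not a subclass of IndexError); skipped.
3. `except LookupError` matches (KeyError is a subclass of LookupError) → answer = 50.
4. `except Exception` is not reached.
Result: 50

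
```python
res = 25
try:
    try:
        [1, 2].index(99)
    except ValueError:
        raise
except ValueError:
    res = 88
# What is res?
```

Step-by-step execution trace:
1. Inner try: `[1, 2].index(99)` raises ValueError.
2. Inner `except ValueError` matches; bare `raise` re-raises the same ValueError.
3. Outer `except ValueError` matches → res = 88.
Result: 88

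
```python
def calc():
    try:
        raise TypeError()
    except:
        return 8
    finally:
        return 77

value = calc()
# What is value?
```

Step-by-step execution trace:
1. `calc()` enters try: `raise TypeError()` raises TypeError.
2. bare `except` matches → `return 8` sets pending return value 8.
3. Before returning, `finally: return 77` runs and overrides the pending return.
4. calc() returns 77 → value = 77.
Result: 77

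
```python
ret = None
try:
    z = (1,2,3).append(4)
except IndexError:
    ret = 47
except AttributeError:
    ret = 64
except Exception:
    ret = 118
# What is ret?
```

Step-by-step execution trace:
1. `z = (1,2,3).append(4)` raises AttributeError.
2. `except IndexError` does not match AttributeError; skipped.
3. `except AttributeError` matches → ret = 64.
4. Remaining except clauses are skipped.
Result: 64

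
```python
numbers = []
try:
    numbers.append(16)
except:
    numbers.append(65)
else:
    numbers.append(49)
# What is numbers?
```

Step-by-step execution trace:
1. try: `numbers.append(16)` → numbers = [16]. No exception raised.
2. `except` is skipped.
3. `else` runs (try completed without exception): `numbers.append(49)` → numbers = [16, 49].
Result: [16, 49]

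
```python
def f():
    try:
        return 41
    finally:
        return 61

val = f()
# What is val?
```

Step-by-step execution trace:
1. `f()` enters try: `return 41` sets pending return value 41.
2. Before returning, `finally: return 61` runs and overrides the pending return.
3. f() returns 61 → val = 61.
Result: 61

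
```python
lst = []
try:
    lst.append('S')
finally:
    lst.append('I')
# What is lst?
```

Step-by-step execution trace:
1. try: `lst.append('S')` → lst = ['S'].
2. The try body completes without raising.
3. finally always runs: `lst.append('I')` → lst = ['S', 'I'].
Result: ['S', 'I']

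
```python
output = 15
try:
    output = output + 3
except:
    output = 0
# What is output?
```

Step-by-step execution trace:
1. output starts at 15.
2. try: `output = output + 3` → output = 18. No exception raised.
3. `except` is skipped.
Result: 18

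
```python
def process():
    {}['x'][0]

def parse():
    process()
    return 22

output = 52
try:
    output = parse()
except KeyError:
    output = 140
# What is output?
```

Step-by-step execution trace:
1. output starts at 52.
2. try: `parse()` calls `process()`.
3. `process()` evaluates `{}['x'][0]`, which raises KeyError; it propagates through parse (uncaught).
4. `return 22` in parse is not reached; the assignment to output does not complete.
5. `except KeyError` matches → output = 140.
Result: 140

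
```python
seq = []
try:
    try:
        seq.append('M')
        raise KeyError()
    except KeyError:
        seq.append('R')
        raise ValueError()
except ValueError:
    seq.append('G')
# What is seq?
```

Step-by-step execution trace:
1. Inner try: `seq.append('M')` → seq = ['M'].
2. `raise KeyError()` raises KeyError.
3. Inner `except KeyError` matches → `seq.append('R')` → seq = ['M', 'R'].
4. `raise ValueError()` raises ValueError; propagates to outer try.
5. Outer `except ValueError` matches → `seq.append('G')` → seq = ['M', 'R', 'G'].
Result: ['M', 'R', 'G']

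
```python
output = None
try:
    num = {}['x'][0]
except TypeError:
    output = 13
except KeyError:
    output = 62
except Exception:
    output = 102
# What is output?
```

Step-by-step execution trace:
1. `num = {}['x'][0]` raises KeyError.
2. `except TypeError` does not match KeyError; skipped.
3. `except KeyError` matches → output = 62.
4. Remaining except clauses are skipped.
Result: 62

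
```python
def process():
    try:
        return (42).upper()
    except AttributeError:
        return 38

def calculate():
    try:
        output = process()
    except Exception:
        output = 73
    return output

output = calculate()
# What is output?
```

Step-by-step execution trace:
1. `calculate()` calls `process()`.
2. In process: `(42).upper()` raises AttributeError; `except AttributeError` catches it → returns 38.
3. In calculate: `output = process()` → output = 38. No exception reaches calculate.
4. `except Exception` is skipped; calculate returns 38.
5. output = 38.
Result: 38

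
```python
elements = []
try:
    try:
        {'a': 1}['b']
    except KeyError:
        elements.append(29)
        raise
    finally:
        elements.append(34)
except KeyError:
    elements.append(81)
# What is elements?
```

Step-by-step execution trace:
1. Inner try: `{'a': 1}['b']` raises KeyError.
2. Inner `except KeyError` matches → `elements.append(29)` → elements = [29].
3. bare `raise` re-raises KeyError.
4. Inner `finally` runs during unwinding: `elements.append(34)` → elements = [29, 34].
5. Outer `except KeyError` matches → `elements.append(81)` → elements = [29, 34, 81].
Result: [29, 34, 81]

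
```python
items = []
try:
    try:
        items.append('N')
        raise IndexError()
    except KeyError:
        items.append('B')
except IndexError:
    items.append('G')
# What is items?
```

Step-by-step execution trace:
1. Inner try: `items.append('N')` → items = ['N'].
2. `raise IndexError()` raises IndexError.
3. Inner `except KeyError` does not match IndexError; exception propagates to outer try.
4. Outer `except IndexError` matches → `items.append('G')` → items = ['N', 'G'].
Result: ['N', 'G']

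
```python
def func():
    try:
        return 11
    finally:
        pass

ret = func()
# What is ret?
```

Step-by-step execution trace:
1. `func()` enters try: `return 11` sets pending return value 11.
2. Before returning, `finally: pass` runs (no effect).
3. func() returns 11 → ret = 11.
Result: 11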